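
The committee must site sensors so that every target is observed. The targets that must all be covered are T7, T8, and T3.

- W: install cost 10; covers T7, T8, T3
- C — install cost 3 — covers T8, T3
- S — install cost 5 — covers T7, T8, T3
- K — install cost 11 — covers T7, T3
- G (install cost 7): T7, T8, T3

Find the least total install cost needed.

5

This is a weighted set-cover instance.
The greedy cost-per-new-target heuristic would pick C and S for 8, but a cheaper cover exists.
S alone covers T7, T8, T3 — every target.
Total install cost: 5.
No cover costs less than 5.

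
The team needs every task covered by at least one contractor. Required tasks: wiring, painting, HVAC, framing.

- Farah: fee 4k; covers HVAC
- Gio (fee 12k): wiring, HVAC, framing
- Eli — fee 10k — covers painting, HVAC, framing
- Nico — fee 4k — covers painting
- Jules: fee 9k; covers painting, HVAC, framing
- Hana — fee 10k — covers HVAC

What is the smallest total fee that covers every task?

16

This is a weighted set-cover instance.
The greedy cost-per-new-task heuristic would pick Jules and Gio for 21, but a cheaper cover exists.
Choose Gio and Nico: together they cover wiring, painting, HVAC, framing — every task.
Total fee: 12 + 4 = 16.
No cover costs less than 16.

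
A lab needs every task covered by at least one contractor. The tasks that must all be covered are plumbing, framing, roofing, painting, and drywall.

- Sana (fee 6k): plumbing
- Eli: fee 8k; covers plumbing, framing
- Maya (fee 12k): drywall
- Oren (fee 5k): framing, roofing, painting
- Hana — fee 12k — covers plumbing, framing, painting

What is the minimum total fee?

Choose Sana, Maya, and Oren: together they cover plumbing, framing, roofing, painting, drywall — every task.
Total fee: 6 + 12 + 5 = 23.

23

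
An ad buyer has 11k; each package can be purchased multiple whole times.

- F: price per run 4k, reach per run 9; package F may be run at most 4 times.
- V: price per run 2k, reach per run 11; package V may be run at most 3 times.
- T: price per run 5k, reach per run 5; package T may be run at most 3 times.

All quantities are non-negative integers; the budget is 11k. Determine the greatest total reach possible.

This is a bounded integer knapsack.
3×V and 1×T: price 11 ≤ 11, reach 3·11 + 1·5 = 38.
1×F and 3×V: price 10 ≤ 11, reach 1·9 + 3·11 = 42.
Best is 42.

42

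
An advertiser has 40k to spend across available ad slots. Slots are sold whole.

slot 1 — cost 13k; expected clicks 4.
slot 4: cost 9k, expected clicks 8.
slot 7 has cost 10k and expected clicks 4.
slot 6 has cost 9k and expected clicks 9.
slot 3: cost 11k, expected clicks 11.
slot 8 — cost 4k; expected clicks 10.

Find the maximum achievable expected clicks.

38

Allowing fractional choices, the relaxed optimum would be about 40.8, but ad slots are indivisible.
slot 4 + slot 6 + slot 3 + slot 8: cost 9 + 9 + 11 + 4 = 33 ≤ 40, expected clicks 8 + 9 + 11 + 10 = 38.
slot 1 + slot 6 + slot 3 + slot 8: cost 13 + 9 + 11 + 4 = 37 ≤ 40, expected clicks 4 + 9 + 11 + 10 = 34.
slot 7 + slot 6 + slot 3 + slot 8: cost 10 + 9 + 11 + 4 = 34 ≤ 40, expected clicks 4 + 9 + 11 + 10 = 34.
Best is slot 4, slot 6, slot 3, and slot 8 with total expected clicks 38.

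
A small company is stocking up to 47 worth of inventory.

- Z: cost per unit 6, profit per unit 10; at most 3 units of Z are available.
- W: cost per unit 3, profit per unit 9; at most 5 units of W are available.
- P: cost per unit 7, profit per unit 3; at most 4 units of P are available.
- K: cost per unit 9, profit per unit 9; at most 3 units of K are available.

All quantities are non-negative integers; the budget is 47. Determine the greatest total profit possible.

W has the best ratio (9/3); taking only W gives at most 5×9 = 45 (stopped by the supply cap of 5).
Mixing does better — 3×Z, 5×W, and 1×K: cost 42 ≤ 47, profit 3·10 + 5·9 + 1·9 = 84.

84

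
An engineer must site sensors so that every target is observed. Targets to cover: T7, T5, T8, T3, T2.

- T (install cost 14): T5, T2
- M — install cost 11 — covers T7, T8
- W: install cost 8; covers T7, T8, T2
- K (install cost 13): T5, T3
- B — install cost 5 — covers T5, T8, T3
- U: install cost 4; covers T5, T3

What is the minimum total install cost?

12

This is an integer covering problem.
The greedy cost-per-new-target heuristic would pick B and W for 13, but a cheaper cover exists.
Choose W and U: together they cover T7, T5, T8, T3, T2 — every target.
Total install cost: 8 + 4 = 12.
No cover costs less than 12.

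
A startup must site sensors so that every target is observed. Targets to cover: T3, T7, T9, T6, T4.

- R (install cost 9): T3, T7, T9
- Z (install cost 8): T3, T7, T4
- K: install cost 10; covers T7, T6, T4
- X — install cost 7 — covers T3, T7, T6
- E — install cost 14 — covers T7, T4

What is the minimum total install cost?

This is an integer covering problem.
The greedy cost-per-new-target heuristic would pick X, Z, and R for 24, but a cheaper cover exists.
Choose R and K: together they cover T3, T7, T9, T6, T4 — every target.
Total install cost: 9 + 10 = 19.
No cover costs less than 19.

19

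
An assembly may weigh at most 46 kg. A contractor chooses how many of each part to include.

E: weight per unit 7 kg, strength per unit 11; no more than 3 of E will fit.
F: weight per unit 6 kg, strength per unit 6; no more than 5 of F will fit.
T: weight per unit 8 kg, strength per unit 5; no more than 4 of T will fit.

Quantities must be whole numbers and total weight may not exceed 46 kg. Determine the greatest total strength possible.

Take 3×E and 4×F: weight 45 ≤ 46, strength 3·11 + 4·6 = 57.
E has the best ratio (11/7) and is taken to its limit of 3; remaining capacity is filled optimally with the others.

57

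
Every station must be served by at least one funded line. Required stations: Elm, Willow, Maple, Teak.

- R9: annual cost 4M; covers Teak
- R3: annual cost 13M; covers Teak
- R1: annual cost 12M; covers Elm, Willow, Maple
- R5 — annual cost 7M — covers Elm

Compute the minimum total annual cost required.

16

Choose R9 and R1: together they cover Elm, Willow, Maple, Teak — every station.
Total annual cost: 4 + 12 = 16.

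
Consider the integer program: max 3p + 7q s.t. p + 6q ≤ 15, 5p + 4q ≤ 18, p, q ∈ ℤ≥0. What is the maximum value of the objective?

(p,q)=(2,2) is feasible, giving 20.
(p,q)=(1,2) is feasible, giving 17.
The best lattice point is (2,2), giving 20.

20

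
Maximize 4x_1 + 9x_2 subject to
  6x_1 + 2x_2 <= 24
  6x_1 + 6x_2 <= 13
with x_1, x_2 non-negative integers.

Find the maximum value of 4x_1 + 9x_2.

18

(x_1,x_2)=(0,2) is feasible, giving 18.
(x_1,x_2)=(1,1) is feasible, giving 13.
(x_1,x_2)=(0,1) is feasible, giving 9.
No feasible integer point exceeds 18.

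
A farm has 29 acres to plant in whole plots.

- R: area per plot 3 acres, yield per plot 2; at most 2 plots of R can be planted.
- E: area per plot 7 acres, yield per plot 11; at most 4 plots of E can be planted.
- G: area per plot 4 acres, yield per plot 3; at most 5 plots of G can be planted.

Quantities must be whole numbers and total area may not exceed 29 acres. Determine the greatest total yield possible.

This is a bounded integer knapsack.
E has the best ratio (11/7); taking only E gives at most 4×11 = 44 (stopped by the area limit).
Optimal: 4×E: area 28 ≤ 29, yield 4·11 = 44.

44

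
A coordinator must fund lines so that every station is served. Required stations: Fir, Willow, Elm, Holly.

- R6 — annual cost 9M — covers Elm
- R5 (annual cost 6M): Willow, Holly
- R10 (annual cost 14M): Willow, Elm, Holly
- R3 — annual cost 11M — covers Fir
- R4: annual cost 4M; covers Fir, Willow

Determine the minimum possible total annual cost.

18

The greedy cost-per-new-station heuristic would pick R4, R5, and R6 for 19, but a cheaper cover exists.
Choose R10 and R4: together they cover Fir, Willow, Elm, Holly — every station.
Total annual cost: 14 + 4 = 18.
No cover costs less than 18.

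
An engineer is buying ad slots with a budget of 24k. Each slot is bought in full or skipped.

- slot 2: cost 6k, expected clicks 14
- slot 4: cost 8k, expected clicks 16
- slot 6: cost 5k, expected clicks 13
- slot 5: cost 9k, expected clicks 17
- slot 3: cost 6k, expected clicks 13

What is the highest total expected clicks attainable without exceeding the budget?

This is a 0-1 knapsack instance.
slot 4 + slot 6 + slot 5: cost 8 + 5 + 9 = 22 ≤ 24, expected clicks 16 + 13 + 17 = 46.
slot 4 + slot 5 + slot 3: cost 8 + 9 + 6 = 23 ≤ 24, expected clicks 16 + 17 + 13 = 46.
slot 2 + slot 4 + slot 5: cost 6 + 8 + 9 = 23 ≤ 24, expected clicks 14 + 16 + 17 = 47.
Best is slot 2, slot 4, and slot 5 with total expected clicks 47.

47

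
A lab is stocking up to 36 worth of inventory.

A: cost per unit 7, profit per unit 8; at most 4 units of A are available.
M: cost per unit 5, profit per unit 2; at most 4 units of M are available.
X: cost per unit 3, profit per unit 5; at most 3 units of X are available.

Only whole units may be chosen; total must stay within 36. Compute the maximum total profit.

42

Take 4×A and 2×X: cost 34 ≤ 36, profit 4·8 + 2·5 = 42.
No other integer combination yields more.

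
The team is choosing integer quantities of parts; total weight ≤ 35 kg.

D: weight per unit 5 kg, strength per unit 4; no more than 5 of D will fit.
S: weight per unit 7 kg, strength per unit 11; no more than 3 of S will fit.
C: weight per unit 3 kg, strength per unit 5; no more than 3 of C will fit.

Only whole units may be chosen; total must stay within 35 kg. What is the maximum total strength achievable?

C has the best ratio (5/3); taking only C gives at most 3×5 = 15 (stopped by the supply cap of 3).
Mixing does better — 1×D, 3×S, and 3×C: weight 35 ≤ 35, strength 1·4 + 3·11 + 3·5 = 52.

52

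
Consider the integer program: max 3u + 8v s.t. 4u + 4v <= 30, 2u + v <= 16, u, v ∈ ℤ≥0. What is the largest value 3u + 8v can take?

56

Relaxing integrality, the LP optimum is 60.00 at (u,v) = (0, 7.5), which is not an integer point.
(u,v)=(0,7) is feasible, giving 56.
(u,v)=(1,6) is feasible, giving 51.
(u,v)=(0,6) is feasible, giving 48.
The best lattice point is (0,7), giving 56.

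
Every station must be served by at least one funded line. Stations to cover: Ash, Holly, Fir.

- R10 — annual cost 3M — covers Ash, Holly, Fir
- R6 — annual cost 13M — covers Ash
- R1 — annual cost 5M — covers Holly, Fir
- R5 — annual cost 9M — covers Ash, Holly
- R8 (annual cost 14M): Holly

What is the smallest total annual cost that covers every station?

R10 alone covers Ash, Holly, Fir — every station.
Total annual cost: 3.
No cover costs less than 3.

3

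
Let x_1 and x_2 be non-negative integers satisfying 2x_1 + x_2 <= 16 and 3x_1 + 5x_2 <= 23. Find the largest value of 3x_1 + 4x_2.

(x_1,x_2)=(6,1) is feasible, giving 22.
(x_1,x_2)=(7,0) is feasible, giving 21.
(x_1,x_2)=(5,1) is feasible, giving 19.
Maximum is 22 at (x_1,x_2)=(6,1).

22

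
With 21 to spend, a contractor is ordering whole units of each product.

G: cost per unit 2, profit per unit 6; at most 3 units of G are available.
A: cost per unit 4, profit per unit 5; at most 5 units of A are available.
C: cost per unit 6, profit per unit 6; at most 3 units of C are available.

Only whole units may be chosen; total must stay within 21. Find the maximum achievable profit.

Take 3×G, 2×A, and 1×C: cost 20 ≤ 21, profit 3·6 + 2·5 + 1·6 = 34.
G has the best ratio (6/2) and is taken to its limit of 3; remaining capacity is filled optimally with the others.

34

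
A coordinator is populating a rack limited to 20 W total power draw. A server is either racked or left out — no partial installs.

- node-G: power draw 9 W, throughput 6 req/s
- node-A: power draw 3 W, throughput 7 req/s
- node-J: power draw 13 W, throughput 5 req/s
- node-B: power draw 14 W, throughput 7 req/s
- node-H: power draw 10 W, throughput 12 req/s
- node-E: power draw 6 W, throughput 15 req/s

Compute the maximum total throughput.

This is a 0-1 knapsack instance.
node-H + node-E: power draw 10 + 6 = 16 ≤ 20, throughput 12 + 15 = 27.
node-A + node-H + node-E: power draw 3 + 10 + 6 = 19 ≤ 20, throughput 7 + 12 + 15 = 34.
node-G + node-A + node-E: power draw 9 + 3 + 6 = 18 ≤ 20, throughput 6 + 7 + 15 = 28.
Best is node-A, node-H, and node-E with total throughput 34.

34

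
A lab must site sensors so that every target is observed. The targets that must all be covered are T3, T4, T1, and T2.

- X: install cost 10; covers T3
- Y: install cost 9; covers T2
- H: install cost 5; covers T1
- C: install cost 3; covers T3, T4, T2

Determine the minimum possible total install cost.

Choose H and C: together they cover T3, T4, T1, T2 — every target.
Total install cost: 5 + 3 = 8.

8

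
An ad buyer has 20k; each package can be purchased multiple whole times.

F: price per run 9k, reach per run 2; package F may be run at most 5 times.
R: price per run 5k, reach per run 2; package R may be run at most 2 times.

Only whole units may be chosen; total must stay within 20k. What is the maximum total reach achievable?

Take 1×F and 2×R: price 19 ≤ 20, reach 1·2 + 2·2 = 6.
R has the best ratio (2/5) and is taken to its limit of 2; remaining capacity is filled optimally with the others.

6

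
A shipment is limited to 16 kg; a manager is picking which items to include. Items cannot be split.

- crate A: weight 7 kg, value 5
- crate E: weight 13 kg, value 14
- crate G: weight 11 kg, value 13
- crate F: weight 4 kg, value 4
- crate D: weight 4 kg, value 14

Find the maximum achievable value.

27

Take crate G and crate D: weight 11 + 4 = 15 ≤ 16, value 13 + 14 = 27.
No other feasible combination does better.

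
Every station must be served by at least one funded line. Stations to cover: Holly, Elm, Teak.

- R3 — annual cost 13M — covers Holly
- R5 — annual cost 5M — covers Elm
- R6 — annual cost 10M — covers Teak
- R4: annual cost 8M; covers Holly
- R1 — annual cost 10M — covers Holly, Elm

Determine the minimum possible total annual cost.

20

The greedy cost-per-new-station heuristic would pick R5, R4, and R6 for 23, but a cheaper cover exists.
Choose R6 and R1: together they cover Holly, Elm, Teak — every station.
Total annual cost: 10 + 10 = 20.
No cover costs less than 20.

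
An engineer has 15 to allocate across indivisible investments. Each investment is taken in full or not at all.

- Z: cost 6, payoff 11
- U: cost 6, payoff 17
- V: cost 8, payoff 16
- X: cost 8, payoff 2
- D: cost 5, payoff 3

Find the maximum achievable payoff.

33

U + V: cost 6 + 8 = 14 ≤ 15, payoff 17 + 16 = 33.
Z + U: cost 6 + 6 = 12 ≤ 15, payoff 11 + 17 = 28.
Best is U and V with total payoff 33.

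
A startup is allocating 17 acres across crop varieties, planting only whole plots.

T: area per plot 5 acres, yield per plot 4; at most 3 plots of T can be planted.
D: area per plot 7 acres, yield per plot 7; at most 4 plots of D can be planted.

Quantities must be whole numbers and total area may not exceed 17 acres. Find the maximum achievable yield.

15

D has the best ratio (7/7); taking only D gives at most 2×7 = 14 (stopped by the area limit).
Mixing does better — 2×T and 1×D: area 17 ≤ 17, yield 2·4 + 1·7 = 15.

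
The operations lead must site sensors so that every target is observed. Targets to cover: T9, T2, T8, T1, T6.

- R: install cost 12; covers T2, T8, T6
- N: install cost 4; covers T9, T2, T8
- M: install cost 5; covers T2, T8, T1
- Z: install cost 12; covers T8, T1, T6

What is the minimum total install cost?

Choose N and Z: together they cover T9, T2, T8, T1, T6 — every target.
Total install cost: 4 + 12 = 16.

16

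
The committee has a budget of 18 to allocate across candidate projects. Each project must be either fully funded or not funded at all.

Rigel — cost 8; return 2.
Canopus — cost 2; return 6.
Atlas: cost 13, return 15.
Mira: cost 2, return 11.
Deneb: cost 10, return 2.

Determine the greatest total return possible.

Atlas + Mira: cost 13 + 2 = 15 ≤ 18, return 15 + 11 = 26.
Canopus + Atlas + Mira: cost 2 + 13 + 2 = 17 ≤ 18, return 6 + 15 + 11 = 32.
Best is Canopus, Atlas, and Mira with total return 32.

32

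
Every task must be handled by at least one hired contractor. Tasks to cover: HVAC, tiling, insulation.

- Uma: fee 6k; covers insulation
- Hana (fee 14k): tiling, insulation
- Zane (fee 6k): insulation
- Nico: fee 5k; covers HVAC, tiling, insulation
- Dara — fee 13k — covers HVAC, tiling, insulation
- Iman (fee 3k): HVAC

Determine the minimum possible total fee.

Nico alone covers HVAC, tiling, insulation — every task.
Total fee: 5.
No cover costs less than 5.

5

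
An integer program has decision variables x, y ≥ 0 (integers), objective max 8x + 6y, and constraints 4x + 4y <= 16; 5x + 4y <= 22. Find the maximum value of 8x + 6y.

(x,y)=(4,0): 4·4+4·0=16≤16, 5·4+4·0=20≤22, objective 32.
(x,y)=(3,1): 4·3+4·1=16≤16, 5·3+4·1=19≤22, objective 30.
(x,y)=(3,0): 4·3+4·0=12≤16, 5·3+4·0=15≤22, objective 24.
No feasible integer point exceeds 32.

32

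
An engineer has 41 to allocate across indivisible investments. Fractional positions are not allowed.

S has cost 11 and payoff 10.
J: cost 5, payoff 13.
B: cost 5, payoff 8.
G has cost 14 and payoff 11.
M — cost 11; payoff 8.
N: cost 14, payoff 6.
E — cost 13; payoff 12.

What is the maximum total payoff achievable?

Take J, B, G, and E: cost 5 + 5 + 14 + 13 = 37 ≤ 41, payoff 13 + 8 + 11 + 12 = 44.
No other feasible combination does better.

44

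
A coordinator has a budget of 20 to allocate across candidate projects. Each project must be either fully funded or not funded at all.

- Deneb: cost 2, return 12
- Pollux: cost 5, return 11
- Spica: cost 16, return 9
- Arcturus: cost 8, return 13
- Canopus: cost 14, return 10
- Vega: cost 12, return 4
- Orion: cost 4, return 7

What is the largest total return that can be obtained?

43

Treat it as a binary knapsack problem.
Deneb + Arcturus + Orion: cost 2 + 8 + 4 = 14 ≤ 20, return 12 + 13 + 7 = 32.
Deneb + Pollux + Arcturus + Orion: cost 2 + 5 + 8 + 4 = 19 ≤ 20, return 12 + 11 + 13 + 7 = 43.
Deneb + Pollux + Arcturus: cost 2 + 5 + 8 = 15 ≤ 20, return 12 + 11 + 13 = 36.
Best is Deneb, Pollux, Arcturus, and Orion with total return 43.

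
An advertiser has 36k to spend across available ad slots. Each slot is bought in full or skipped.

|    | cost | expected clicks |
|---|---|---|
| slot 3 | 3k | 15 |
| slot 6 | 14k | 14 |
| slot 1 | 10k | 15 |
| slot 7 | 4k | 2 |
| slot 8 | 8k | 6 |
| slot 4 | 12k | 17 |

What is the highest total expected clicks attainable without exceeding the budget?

53

Allowing fractional choices, the relaxed optimum would be about 58.0, but ad slots are indivisible.
slot 3 + slot 6 + slot 1 + slot 8: cost 3 + 14 + 10 + 8 = 35 ≤ 36, expected clicks 15 + 14 + 15 + 6 = 50.
slot 3 + slot 1 + slot 7 + slot 4: cost 3 + 10 + 4 + 12 = 29 ≤ 36, expected clicks 15 + 15 + 2 + 17 = 49.
slot 3 + slot 1 + slot 8 + slot 4: cost 3 + 10 + 8 + 12 = 33 ≤ 36, expected clicks 15 + 15 + 6 + 17 = 53.
Best is slot 3, slot 1, slot 8, and slot 4 with total expected clicks 53.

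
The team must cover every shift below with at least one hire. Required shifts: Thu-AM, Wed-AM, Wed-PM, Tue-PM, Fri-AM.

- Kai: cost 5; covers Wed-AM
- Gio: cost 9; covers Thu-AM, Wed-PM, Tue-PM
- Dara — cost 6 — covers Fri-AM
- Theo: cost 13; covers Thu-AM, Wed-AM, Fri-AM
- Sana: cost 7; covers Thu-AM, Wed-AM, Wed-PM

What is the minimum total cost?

The greedy cost-per-new-shift heuristic would pick Sana, Dara, and Gio for 22, but a cheaper cover exists.
Choose Kai, Gio, and Dara: together they cover Thu-AM, Wed-AM, Wed-PM, Tue-PM, Fri-AM — every shift.
Total cost: 5 + 9 + 6 = 20.
No cover costs less than 20.

20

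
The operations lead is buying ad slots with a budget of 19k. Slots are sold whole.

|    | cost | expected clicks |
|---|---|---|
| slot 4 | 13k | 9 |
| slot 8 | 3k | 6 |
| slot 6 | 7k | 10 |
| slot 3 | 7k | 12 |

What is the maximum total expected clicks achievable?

slot 6 + slot 3: cost 7 + 7 = 14 ≤ 19, expected clicks 10 + 12 = 22.
slot 8 + slot 6 + slot 3: cost 3 + 7 + 7 = 17 ≤ 19, expected clicks 6 + 10 + 12 = 28.
Best is slot 8, slot 6, and slot 3 with total expected clicks 28.

28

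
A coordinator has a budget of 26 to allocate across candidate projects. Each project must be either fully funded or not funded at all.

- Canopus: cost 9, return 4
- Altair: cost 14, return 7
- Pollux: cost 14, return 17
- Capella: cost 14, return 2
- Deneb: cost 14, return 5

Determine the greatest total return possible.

21

Pollux: cost 14 ≤ 26, return 17.
Canopus + Pollux: cost 9 + 14 = 23 ≤ 26, return 4 + 17 = 21.
Best is Canopus and Pollux with total return 21.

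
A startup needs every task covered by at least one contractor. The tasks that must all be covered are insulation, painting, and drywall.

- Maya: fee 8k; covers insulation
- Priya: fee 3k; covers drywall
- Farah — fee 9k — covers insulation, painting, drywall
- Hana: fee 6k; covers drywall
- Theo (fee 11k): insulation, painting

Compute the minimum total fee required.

This is a weighted set-cover instance.
The greedy cost-per-new-task heuristic would pick Priya and Farah for 12, but a cheaper cover exists.
Farah alone covers insulation, painting, drywall — every task.
Total fee: 9.
No cover costs less than 9.

9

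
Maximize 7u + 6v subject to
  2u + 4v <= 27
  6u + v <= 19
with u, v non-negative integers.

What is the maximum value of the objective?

(u,v)=(2,5): 2·2+4·5=24≤27, 6·2+1·5=17≤19, objective 44.
(u,v)=(1,6): 2·1+4·6=26≤27, 6·1+1·6=12≤19, objective 43.
(u,v)=(2,4): 2·2+4·4=20≤27, 6·2+1·4=16≤19, objective 38.
No feasible integer point exceeds 44.

44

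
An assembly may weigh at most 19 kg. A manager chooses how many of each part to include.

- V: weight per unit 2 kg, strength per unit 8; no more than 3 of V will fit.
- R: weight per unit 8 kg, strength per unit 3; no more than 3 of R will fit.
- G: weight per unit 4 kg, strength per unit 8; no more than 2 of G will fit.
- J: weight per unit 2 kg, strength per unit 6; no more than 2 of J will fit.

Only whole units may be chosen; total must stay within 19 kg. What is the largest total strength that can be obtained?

52

3×V, 2×G, and 1×J: weight 16 ≤ 19, strength 3·8 + 2·8 + 1·6 = 46.
3×V, 2×G, and 2×J: weight 18 ≤ 19, strength 3·8 + 2·8 + 2·6 = 52.
Best is 52.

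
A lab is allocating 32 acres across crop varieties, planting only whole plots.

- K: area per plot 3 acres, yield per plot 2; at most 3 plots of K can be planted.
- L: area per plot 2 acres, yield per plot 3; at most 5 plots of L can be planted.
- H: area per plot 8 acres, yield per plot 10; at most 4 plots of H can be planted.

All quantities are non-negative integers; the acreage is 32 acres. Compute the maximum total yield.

L has the best ratio (3/2); taking only L gives at most 5×3 = 15 (stopped by the supply cap of 5).
Mixing does better — 4×L and 3×H: area 32 ≤ 32, yield 4·3 + 3·10 = 42.

42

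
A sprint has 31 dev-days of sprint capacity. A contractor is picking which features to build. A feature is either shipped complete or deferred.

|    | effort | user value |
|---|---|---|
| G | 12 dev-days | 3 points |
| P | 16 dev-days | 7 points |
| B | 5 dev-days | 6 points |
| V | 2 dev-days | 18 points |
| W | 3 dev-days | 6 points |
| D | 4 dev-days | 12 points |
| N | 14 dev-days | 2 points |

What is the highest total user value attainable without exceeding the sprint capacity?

Treat it as a binary knapsack problem.
G + B + V + W + D: effort 12 + 5 + 2 + 3 + 4 = 26 ≤ 31, user value 3 + 6 + 18 + 6 + 12 = 45.
B + V + W + D + N: effort 5 + 2 + 3 + 4 + 14 = 28 ≤ 31, user value 6 + 18 + 6 + 12 + 2 = 44.
P + B + V + W + D: effort 16 + 5 + 2 + 3 + 4 = 30 ≤ 31, user value 7 + 6 + 18 + 6 + 12 = 49.
Best is P, B, V, W, and D with total user value 49.

49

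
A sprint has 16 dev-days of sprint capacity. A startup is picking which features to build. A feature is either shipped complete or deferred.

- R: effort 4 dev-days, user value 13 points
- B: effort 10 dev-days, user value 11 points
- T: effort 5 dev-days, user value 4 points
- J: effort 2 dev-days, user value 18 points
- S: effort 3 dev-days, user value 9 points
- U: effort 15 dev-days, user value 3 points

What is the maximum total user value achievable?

Allowing fractional choices, the relaxed optimum would be about 47.7, but features are indivisible.
R + T + J + S: effort 4 + 5 + 2 + 3 = 14 ≤ 16, user value 13 + 4 + 18 + 9 = 44.
R + B + J: effort 4 + 10 + 2 = 16 ≤ 16, user value 13 + 11 + 18 = 42.
Best is R, T, J, and S with total user value 44.

44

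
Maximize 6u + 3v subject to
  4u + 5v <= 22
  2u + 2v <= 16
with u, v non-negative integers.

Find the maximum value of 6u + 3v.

30

(u,v)=(5,0): 4·5+5·0=20≤22, 2·5+2·0=10≤16, objective 30.
(u,v)=(4,1): 4·4+5·1=21≤22, 2·4+2·1=10≤16, objective 27.
(u,v)=(4,0): 4·4+5·0=16≤22, 2·4+2·0=8≤16, objective 24.
The best lattice point is (5,0), giving 30.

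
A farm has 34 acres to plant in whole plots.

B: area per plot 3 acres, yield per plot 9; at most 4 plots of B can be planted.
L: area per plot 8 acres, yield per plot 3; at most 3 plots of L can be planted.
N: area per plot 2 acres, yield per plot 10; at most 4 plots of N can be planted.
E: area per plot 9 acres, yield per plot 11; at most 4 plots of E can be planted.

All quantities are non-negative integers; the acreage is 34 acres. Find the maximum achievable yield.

N has the best ratio (10/2); taking only N gives at most 4×10 = 40 (stopped by the supply cap of 4).
Mixing does better — 4×B, 4×N, and 1×E: area 29 ≤ 34, yield 4·9 + 4·10 + 1·11 = 87.

87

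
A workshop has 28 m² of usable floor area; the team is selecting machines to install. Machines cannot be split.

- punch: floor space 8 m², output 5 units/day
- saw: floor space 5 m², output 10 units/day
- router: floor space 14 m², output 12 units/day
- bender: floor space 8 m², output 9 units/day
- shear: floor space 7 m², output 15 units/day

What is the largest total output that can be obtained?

Allowing fractional choices, the relaxed optimum would be about 40.9, but machines are indivisible.
punch + saw + bender + shear: floor space 8 + 5 + 8 + 7 = 28 ≤ 28, output 5 + 10 + 9 + 15 = 39.
saw + router + shear: floor space 5 + 14 + 7 = 26 ≤ 28, output 10 + 12 + 15 = 37.
Best is punch, saw, bender, and shear with total output 39.

39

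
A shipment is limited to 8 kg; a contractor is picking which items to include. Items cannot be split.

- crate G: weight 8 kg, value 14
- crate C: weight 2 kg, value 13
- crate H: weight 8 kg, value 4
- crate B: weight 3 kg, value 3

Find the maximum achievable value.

crate G: weight 8 ≤ 8, value 14.
crate C + crate B: weight 2 + 3 = 5 ≤ 8, value 13 + 3 = 16.
Best is crate C and crate B with total value 16.

16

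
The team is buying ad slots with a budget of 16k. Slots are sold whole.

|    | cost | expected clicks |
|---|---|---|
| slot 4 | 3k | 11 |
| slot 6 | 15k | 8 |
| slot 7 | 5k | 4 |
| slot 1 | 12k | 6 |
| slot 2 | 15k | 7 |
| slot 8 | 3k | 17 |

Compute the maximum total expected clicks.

32

slot 4 + slot 7 + slot 8: cost 3 + 5 + 3 = 11 ≤ 16, expected clicks 11 + 4 + 17 = 32.
slot 4 + slot 8: cost 3 + 3 = 6 ≤ 16, expected clicks 11 + 17 = 28.
Best is slot 4, slot 7, and slot 8 with total expected clicks 32.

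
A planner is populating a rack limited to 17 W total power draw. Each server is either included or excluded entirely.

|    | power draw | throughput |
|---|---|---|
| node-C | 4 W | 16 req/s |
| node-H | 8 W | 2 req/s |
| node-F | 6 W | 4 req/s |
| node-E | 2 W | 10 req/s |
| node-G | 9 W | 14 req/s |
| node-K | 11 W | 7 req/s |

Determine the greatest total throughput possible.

This is a 0-1 knapsack instance.
Take node-C, node-E, and node-G: power draw 4 + 2 + 9 = 15 ≤ 17, throughput 16 + 10 + 14 = 40.
No other feasible combination does better.

40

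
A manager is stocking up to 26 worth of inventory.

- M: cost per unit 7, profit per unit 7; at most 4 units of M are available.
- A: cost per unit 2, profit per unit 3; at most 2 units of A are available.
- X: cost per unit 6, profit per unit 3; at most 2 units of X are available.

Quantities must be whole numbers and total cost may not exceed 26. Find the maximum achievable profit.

3×M and 2×A: cost 25 ≤ 26, profit 3·7 + 2·3 = 27.
3×M and 1×A: cost 23 ≤ 26, profit 3·7 + 1·3 = 24.
Best is 27.

27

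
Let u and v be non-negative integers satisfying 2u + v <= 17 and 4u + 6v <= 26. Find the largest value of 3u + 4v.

(u,v)=(5,1): 2·5+1·1=11≤17, 4·5+6·1=26≤26, objective 19.
(u,v)=(6,0): 2·6+1·0=12≤17, 4·6+6·0=24≤26, objective 18.
(u,v)=(4,1): 2·4+1·1=9≤17, 4·4+6·1=22≤26, objective 16.
The best lattice point is (5,1), giving 19.

19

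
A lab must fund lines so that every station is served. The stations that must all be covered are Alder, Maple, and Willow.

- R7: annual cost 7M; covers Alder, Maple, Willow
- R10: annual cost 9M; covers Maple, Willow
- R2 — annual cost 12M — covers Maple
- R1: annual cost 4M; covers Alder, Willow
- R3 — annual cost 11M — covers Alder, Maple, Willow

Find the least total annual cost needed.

7

This is an integer covering problem.
The greedy cost-per-new-station heuristic would pick R1 and R7 for 11, but a cheaper cover exists.
R7 alone covers Alder, Maple, Willow — every station.
Total annual cost: 7.
No cover costs less than 7.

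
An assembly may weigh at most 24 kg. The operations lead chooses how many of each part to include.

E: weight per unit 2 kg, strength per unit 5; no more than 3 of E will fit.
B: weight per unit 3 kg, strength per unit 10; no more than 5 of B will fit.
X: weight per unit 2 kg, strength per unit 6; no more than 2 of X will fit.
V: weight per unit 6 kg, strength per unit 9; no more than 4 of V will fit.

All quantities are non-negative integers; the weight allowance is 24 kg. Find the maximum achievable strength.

3×E, 5×B, and 1×X: weight 23 ≤ 24, strength 3·5 + 5·10 + 1·6 = 71.
2×E, 5×B, and 2×X: weight 23 ≤ 24, strength 2·5 + 5·10 + 2·6 = 72.
Best is 72.

72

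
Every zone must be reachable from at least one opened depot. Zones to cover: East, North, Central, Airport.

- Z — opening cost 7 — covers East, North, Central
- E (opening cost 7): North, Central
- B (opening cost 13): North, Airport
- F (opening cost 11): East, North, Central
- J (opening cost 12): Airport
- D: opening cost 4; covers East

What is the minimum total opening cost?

19

Choose Z and J: together they cover East, North, Central, Airport — every zone.
Total opening cost: 7 + 12 = 19.
No cover costs less than 19.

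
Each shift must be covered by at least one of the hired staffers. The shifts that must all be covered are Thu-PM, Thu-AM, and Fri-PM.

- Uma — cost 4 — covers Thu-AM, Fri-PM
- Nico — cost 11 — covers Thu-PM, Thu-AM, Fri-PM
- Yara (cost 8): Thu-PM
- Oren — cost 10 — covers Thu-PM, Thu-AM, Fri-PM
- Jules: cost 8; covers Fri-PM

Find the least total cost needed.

10

The greedy cost-per-new-shift heuristic would pick Uma and Yara for 12, but a cheaper cover exists.
Oren alone covers Thu-PM, Thu-AM, Fri-PM — every shift.
Total cost: 10.
No cover costs less than 10.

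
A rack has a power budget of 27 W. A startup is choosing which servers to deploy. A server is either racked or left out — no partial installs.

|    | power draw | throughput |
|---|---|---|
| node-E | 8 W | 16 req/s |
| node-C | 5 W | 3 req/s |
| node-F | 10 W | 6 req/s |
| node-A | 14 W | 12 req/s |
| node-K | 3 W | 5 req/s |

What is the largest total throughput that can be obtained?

33

This is an integer program with binary decision variables.
Allowing fractional choices, the relaxed optimum would be about 34.2, but servers are indivisible.
node-E + node-A + node-K: power draw 8 + 14 + 3 = 25 ≤ 27, throughput 16 + 12 + 5 = 33.
node-E + node-C + node-F + node-K: power draw 8 + 5 + 10 + 3 = 26 ≤ 27, throughput 16 + 3 + 6 + 5 = 30.
node-E + node-C + node-A: power draw 8 + 5 + 14 = 27 ≤ 27, throughput 16 + 3 + 12 = 31.
Best is node-E, node-A, and node-K with total throughput 33.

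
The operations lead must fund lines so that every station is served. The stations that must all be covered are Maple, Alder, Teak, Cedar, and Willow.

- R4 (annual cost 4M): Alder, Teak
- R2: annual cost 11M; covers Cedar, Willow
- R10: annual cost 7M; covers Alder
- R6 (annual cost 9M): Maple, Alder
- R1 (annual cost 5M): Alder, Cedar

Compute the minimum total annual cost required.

The greedy cost-per-new-station heuristic would pick R4, R1, R6, and R2 for 29, but a cheaper cover exists.
Choose R4, R2, and R6: together they cover Maple, Alder, Teak, Cedar, Willow — every station.
Total annual cost: 4 + 11 + 9 = 24.
No cover costs less than 24.

24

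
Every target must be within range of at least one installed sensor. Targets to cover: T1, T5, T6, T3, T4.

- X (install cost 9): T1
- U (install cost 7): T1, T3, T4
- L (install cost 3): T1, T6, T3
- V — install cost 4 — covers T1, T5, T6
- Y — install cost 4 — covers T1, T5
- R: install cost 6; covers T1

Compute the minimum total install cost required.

11

The greedy cost-per-new-target heuristic would pick L, V, and U for 14, but a cheaper cover exists.
Choose U and V: together they cover T1, T5, T6, T3, T4 — every target.
Total install cost: 7 + 4 = 11.
No cover costs less than 11.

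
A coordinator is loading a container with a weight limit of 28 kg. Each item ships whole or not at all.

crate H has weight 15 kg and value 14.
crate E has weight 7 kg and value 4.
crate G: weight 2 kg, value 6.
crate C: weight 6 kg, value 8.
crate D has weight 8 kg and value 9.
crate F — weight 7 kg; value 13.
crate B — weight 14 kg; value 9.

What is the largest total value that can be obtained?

36

Take crate G, crate C, crate D, and crate F: weight 2 + 6 + 8 + 7 = 23 ≤ 28, value 6 + 8 + 9 + 13 = 36.
No other feasible combination does better.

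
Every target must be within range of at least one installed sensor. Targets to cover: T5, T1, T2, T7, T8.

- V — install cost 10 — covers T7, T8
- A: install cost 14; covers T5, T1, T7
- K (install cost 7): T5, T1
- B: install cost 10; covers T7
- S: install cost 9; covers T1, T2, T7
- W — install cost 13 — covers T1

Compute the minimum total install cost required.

26

Choose V, K, and S: together they cover T5, T1, T2, T7, T8 — every target.
Total install cost: 10 + 7 + 9 = 26.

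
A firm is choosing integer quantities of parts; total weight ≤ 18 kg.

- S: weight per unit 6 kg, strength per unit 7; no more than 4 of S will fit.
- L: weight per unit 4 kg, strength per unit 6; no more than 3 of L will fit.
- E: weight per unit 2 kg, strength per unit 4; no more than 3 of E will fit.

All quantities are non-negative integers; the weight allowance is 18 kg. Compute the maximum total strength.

This is a bounded integer knapsack.
3×L and 3×E: weight 18 ≤ 18, strength 3·6 + 3·4 = 30.
1×S, 2×L, and 2×E: weight 18 ≤ 18, strength 1·7 + 2·6 + 2·4 = 27.
Best is 30.

30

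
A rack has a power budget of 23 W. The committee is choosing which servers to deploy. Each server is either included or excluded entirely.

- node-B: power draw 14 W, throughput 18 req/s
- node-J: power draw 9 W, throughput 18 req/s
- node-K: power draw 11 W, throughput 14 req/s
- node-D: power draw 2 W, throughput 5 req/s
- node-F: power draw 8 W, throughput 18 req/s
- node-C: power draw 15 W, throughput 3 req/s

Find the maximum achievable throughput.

Take node-J, node-D, and node-F: power draw 9 + 2 + 8 = 19 ≤ 23, throughput 18 + 5 + 18 = 41.
No other feasible combination does better.

41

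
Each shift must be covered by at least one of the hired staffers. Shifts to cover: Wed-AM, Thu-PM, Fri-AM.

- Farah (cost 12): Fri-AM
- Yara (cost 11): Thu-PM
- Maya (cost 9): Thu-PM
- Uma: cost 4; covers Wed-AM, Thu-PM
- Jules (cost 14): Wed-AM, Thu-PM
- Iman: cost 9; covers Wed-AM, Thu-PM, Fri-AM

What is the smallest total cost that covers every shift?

9

The greedy cost-per-new-shift heuristic would pick Uma and Iman for 13, but a cheaper cover exists.
Iman alone covers Wed-AM, Thu-PM, Fri-AM — every shift.
Total cost: 9.
No cover costs less than 9.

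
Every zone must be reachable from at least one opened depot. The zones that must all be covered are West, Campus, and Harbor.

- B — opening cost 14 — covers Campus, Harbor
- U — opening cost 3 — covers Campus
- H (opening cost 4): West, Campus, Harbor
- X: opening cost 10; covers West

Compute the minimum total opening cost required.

4

H alone covers West, Campus, Harbor — every zone.
Total opening cost: 4.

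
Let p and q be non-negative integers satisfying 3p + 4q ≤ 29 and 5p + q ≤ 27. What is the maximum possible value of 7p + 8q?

The continuous relaxation peaks at (4.65, 3.76) with value 62.65; rounding to a feasible lattice point costs some objective.
(p,q)=(3,5): 3·3+4·5=29≤29, 5·3+1·5=20≤27, objective 61.
(p,q)=(4,4): 3·4+4·4=28≤29, 5·4+1·4=24≤27, objective 60.
(p,q)=(2,5): 3·2+4·5=26≤29, 5·2+1·5=15≤27, objective 54.
Maximum is 61 at (p,q)=(3,5).

61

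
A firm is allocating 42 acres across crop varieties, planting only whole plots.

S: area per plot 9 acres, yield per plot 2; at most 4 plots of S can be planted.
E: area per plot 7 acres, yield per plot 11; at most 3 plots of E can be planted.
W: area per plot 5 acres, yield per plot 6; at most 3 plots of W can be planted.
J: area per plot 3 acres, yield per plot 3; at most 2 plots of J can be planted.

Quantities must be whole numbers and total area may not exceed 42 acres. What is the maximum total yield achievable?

3×E, 3×W, and 1×J: area 39 ≤ 42, yield 3·11 + 3·6 + 1·3 = 54.
3×E, 3×W, and 2×J: area 42 ≤ 42, yield 3·11 + 3·6 + 2·3 = 57.
Best is 57.

57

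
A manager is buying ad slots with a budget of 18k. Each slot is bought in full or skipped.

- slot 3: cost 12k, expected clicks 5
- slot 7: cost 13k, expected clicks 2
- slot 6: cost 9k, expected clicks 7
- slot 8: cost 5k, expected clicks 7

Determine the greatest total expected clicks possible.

Treat it as a binary knapsack problem.
Allowing fractional choices, the relaxed optimum would be about 15.7, but ad slots are indivisible.
slot 3 + slot 8: cost 12 + 5 = 17 ≤ 18, expected clicks 5 + 7 = 12.
slot 6 + slot 8: cost 9 + 5 = 14 ≤ 18, expected clicks 7 + 7 = 14.
slot 7 + slot 8: cost 13 + 5 = 18 ≤ 18, expected clicks 2 + 7 = 9.
Best is slot 6 and slot 8 with total expected clicks 14.

14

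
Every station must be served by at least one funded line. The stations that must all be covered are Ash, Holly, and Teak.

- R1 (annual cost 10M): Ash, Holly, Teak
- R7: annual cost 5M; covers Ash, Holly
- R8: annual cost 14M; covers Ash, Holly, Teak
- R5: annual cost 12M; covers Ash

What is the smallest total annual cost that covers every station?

10

The greedy cost-per-new-station heuristic would pick R7 and R1 for 15, but a cheaper cover exists.
R1 alone covers Ash, Holly, Teak — every station.
Total annual cost: 10.
No cover costs less than 10.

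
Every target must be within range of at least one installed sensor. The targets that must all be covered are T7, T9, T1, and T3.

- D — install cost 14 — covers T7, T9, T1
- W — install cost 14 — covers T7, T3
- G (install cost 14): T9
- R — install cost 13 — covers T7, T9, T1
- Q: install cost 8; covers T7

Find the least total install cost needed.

27

Choose W and R: together they cover T7, T9, T1, T3 — every target.
Total install cost: 14 + 13 = 27.
No cover costs less than 27.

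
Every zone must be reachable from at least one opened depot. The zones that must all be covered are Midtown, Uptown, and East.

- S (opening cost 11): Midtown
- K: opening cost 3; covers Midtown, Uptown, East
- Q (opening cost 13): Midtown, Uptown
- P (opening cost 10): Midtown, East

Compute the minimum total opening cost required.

This is an integer covering problem.
K alone covers Midtown, Uptown, East — every zone.
Total opening cost: 3.
No cover costs less than 3.

3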